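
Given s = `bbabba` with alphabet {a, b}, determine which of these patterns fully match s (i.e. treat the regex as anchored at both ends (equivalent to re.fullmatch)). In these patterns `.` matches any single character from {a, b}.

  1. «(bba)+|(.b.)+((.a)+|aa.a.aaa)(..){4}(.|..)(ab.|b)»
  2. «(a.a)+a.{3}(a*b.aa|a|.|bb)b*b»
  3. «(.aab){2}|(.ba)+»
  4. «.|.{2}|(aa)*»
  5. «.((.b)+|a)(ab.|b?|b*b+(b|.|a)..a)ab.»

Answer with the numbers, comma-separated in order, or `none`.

1, 3

1 → match
2 → no match — must start with `a`
3 → match
4 → no match
5 → no match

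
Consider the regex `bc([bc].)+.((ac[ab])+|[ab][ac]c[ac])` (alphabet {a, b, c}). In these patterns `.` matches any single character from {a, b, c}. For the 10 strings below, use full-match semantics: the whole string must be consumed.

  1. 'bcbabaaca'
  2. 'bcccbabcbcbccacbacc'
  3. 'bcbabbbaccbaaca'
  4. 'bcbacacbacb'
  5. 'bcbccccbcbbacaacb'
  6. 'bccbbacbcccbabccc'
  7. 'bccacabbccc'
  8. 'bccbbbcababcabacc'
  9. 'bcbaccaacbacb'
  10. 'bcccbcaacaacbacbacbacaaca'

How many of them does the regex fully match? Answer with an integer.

1 → match
2 → match
3 → match
4 → match
5 → match
6 → match
7 → match
8 → match
9 → match
10 → match
Total matched: 10

10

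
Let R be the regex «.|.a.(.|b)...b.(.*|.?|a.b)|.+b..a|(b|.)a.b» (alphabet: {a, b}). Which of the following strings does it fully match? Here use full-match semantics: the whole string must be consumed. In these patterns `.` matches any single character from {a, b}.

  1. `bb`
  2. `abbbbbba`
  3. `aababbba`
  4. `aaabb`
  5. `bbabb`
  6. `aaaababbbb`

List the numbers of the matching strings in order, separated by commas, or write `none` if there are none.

1 → no match
2 → match
3 → match
4 → no match
5 → no match
6 → match

2, 3, 6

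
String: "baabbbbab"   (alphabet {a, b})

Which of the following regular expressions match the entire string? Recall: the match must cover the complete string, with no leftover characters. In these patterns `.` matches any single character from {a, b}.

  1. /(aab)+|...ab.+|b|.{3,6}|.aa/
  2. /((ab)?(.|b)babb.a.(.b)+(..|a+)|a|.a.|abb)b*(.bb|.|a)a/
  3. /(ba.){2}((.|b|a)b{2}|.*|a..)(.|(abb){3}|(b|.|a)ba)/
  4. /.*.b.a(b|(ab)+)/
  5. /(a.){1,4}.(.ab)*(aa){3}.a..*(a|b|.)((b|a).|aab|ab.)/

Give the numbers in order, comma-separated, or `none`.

1 → no match
2 → no match — must end with "a"
3 → no match
4 → match
5 → no match — must start with "a"

4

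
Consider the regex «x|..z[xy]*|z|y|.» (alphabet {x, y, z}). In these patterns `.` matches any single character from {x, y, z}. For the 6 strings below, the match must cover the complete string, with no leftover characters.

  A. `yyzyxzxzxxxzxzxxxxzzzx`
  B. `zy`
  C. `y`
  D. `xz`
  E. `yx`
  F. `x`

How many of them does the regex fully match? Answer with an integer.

A → no match
B → no match
C → match
D → no match
E → no match
F → match
Total matched: 2

2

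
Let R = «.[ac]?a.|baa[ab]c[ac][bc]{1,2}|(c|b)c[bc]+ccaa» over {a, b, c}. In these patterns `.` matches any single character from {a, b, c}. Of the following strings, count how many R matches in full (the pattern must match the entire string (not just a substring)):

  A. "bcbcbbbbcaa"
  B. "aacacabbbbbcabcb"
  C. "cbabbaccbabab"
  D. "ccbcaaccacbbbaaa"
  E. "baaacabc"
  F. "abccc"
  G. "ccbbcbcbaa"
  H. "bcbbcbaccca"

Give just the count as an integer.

1

A → no match
B → no match
C → no match
D → no match
E → match
F → no match
G → no match
H → no match
Total matched: 1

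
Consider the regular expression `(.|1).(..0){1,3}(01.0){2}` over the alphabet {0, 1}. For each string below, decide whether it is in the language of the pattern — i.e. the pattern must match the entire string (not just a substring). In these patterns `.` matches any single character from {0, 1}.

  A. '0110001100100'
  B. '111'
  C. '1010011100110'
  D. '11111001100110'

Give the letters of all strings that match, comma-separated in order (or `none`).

A

A → match
B → no match — must end with '0'
C → no match
D → no match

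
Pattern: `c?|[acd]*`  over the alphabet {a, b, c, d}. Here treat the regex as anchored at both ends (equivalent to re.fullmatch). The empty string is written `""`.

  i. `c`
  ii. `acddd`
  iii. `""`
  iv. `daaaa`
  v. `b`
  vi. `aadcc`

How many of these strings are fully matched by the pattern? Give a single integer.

5

i → match
ii → match
iii → match
iv → match
v → no match
vi → match
Total matched: 5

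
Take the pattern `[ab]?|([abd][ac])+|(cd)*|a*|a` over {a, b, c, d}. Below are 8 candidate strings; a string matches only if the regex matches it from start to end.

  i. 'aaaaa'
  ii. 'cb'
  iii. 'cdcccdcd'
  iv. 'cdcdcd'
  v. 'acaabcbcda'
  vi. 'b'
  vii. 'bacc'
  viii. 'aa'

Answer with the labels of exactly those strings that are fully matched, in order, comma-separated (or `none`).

i → match
ii → no match
iii → no match
iv → match
v → match
vi → match
vii → no match
viii → match

i, iv, v, vi, viii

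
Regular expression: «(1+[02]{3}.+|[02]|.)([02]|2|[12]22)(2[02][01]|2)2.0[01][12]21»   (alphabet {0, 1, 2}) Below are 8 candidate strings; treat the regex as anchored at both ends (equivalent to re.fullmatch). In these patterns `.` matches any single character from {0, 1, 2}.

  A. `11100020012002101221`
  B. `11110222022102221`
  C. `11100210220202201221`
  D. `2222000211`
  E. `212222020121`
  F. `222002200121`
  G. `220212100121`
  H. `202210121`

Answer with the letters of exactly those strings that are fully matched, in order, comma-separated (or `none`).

F

A → no match
B → no match
C → no match
D. `2222000211` → no match — must end with `21`
E. `212222020121` → no match
F. `222002200121` → match
G. `220212100121` → no match
H. `202210121` → no match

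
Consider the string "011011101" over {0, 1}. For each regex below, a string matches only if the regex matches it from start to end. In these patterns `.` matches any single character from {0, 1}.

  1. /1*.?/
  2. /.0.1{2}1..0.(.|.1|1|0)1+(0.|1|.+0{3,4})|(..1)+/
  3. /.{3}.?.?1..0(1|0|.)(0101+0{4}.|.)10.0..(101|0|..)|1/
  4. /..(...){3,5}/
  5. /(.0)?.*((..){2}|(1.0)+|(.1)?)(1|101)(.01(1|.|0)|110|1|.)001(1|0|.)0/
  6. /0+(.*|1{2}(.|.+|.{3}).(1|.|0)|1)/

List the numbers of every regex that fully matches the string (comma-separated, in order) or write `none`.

1 → no match
2 → match
3 → no match
4 → no match
5 → no match — must end with "0"
6 → match

2, 6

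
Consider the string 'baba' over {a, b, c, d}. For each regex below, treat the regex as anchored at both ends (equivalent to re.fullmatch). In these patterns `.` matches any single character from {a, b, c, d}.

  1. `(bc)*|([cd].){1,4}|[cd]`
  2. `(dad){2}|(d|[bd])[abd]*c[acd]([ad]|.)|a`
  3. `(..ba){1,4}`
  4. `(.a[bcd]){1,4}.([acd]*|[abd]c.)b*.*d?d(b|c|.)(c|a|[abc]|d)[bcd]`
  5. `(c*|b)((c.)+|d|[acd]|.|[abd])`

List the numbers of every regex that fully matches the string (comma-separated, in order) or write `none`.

3

1 → no match
2 → no match
3 → match
4 → no match
5 → no match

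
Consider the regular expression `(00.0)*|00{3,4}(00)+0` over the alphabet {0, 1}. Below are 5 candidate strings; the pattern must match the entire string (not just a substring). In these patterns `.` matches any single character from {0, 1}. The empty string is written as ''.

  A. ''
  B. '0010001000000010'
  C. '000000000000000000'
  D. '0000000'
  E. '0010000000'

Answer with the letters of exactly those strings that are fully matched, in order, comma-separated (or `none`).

A, B, C, D

A. '' → match
B → match
C → match
D. '0000000' → match
E. '0010000000' → no match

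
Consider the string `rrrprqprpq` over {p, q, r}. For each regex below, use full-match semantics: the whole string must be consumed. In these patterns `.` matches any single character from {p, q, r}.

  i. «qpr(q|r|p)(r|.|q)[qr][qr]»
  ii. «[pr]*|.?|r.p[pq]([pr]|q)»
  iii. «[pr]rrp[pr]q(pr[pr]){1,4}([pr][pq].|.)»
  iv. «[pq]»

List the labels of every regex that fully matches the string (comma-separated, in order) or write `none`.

i → no match — must start with `qpr`
ii → no match
iii → match
iv → no match

iii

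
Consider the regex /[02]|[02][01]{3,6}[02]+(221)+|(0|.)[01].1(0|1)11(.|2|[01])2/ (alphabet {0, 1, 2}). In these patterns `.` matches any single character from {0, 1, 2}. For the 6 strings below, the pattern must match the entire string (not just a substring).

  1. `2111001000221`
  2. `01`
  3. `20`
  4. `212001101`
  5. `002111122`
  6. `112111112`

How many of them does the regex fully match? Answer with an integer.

1 → match
2 → no match
3 → no match
4 → no match
5 → match
6 → match
Total matched: 3

3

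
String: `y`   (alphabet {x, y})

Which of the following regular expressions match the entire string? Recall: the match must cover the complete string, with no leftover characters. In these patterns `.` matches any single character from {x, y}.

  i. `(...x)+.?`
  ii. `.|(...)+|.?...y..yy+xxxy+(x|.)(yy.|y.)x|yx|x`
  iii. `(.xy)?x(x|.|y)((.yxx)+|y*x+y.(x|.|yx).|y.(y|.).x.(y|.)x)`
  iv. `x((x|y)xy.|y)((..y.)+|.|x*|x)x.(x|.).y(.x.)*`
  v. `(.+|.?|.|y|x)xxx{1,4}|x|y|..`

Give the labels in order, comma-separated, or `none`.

i → no match
ii → match
iii → no match
iv → no match — must start with `x`
v → match

ii, v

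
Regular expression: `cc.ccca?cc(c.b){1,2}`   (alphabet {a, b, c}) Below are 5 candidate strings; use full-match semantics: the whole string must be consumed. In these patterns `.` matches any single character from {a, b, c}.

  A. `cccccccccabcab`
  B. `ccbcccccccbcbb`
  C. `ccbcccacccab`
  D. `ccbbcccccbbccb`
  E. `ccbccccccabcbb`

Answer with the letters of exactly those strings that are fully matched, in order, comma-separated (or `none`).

A → match
B → match
C. `ccbcccacccab` → match
D → no match
E → match

A, B, C, E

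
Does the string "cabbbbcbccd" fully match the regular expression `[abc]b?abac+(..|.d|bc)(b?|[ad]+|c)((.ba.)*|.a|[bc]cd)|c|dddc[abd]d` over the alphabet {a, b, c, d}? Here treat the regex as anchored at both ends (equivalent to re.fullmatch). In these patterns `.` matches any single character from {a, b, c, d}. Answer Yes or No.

No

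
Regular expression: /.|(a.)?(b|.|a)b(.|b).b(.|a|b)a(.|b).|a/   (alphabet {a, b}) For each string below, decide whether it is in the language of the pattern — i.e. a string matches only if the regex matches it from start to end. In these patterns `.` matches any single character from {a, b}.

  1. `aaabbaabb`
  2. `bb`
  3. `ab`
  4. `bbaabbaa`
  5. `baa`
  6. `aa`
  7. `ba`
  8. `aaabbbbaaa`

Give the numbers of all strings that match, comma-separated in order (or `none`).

none

1 → no match
2 → no match
3 → no match
4 → no match
5 → no match
6 → no match
7 → no match
8 → no match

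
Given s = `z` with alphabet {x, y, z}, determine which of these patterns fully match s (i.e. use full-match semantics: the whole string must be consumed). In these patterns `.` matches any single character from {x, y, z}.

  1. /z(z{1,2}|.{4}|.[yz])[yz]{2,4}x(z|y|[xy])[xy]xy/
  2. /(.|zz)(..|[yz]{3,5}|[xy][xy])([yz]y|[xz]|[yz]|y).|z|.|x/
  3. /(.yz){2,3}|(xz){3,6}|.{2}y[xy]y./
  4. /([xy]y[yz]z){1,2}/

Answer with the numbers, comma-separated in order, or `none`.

1 → no match — must end with `xy`
2 → match
3 → no match
4 → no match

2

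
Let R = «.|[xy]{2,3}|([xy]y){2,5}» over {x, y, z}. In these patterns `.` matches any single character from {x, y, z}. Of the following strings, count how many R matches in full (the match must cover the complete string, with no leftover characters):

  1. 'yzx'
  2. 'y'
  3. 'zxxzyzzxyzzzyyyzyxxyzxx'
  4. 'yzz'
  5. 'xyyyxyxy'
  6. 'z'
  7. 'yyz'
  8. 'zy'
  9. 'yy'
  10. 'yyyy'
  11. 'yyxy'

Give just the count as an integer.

6

1 → no match
2 → match
3 → no match
4 → no match
5 → match
6 → match
7 → no match
8 → no match
9 → match
10 → match
11 → match
Total matched: 6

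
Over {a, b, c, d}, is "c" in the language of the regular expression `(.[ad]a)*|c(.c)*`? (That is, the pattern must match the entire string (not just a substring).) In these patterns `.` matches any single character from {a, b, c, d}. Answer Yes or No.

Yes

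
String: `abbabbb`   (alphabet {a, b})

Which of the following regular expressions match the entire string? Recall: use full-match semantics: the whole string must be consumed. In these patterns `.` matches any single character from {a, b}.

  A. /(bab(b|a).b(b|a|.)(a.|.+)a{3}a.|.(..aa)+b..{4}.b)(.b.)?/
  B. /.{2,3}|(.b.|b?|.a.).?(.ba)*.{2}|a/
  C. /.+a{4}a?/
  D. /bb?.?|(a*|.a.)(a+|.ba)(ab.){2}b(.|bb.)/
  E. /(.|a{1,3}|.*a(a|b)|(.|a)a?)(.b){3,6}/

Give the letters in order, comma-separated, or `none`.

A → no match
B → no match
C → no match
D → no match
E → match

E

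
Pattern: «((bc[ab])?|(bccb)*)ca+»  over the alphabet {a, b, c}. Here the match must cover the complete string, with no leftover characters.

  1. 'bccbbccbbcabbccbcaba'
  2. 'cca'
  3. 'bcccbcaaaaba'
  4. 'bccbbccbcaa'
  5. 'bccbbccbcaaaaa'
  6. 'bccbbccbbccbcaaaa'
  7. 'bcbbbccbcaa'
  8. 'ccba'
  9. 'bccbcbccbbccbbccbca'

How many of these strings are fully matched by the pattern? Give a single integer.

3

1 → no match
2 → no match
3 → no match
4 → match
5 → match
6 → match
7 → no match
8 → no match
9 → no match
Total matched: 3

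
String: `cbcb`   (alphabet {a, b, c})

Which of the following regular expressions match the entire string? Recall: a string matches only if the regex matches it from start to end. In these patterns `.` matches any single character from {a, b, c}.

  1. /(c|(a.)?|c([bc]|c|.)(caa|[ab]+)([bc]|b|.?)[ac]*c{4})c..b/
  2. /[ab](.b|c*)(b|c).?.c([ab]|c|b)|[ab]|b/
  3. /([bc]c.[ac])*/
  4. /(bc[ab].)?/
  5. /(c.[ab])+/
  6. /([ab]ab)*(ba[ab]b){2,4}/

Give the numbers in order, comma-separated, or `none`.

1

1 → match
2 → no match
3 → no match
4 → no match
5 → no match
6 → no match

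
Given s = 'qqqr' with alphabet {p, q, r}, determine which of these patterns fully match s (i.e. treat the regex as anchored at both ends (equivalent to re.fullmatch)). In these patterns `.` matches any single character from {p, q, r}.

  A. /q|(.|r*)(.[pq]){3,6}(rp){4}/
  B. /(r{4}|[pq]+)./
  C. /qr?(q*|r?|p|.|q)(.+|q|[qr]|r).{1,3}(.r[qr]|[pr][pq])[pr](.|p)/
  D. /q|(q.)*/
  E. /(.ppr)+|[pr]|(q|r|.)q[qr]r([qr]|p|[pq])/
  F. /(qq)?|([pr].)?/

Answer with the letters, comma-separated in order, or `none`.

B, D

A → no match
B → match
C → no match
D → match
E → no match
F → no match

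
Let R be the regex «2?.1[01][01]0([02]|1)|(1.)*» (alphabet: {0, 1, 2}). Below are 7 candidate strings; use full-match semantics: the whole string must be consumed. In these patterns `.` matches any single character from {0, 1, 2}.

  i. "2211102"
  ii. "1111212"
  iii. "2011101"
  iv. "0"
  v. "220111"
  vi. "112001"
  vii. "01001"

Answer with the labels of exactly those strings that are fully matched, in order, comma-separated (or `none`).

i → match
ii → no match
iii → match
iv → no match
v → no match
vi → no match
vii → no match

i, iii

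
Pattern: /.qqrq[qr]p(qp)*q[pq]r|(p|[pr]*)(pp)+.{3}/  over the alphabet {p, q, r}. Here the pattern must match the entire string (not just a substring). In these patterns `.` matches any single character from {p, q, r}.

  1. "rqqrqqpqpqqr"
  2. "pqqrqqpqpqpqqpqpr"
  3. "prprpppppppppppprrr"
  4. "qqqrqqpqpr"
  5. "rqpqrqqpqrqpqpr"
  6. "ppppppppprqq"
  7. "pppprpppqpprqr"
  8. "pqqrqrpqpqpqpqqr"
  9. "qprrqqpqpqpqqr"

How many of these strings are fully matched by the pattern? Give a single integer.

1 → match
2 → no match
3 → match
4 → match
5 → no match
6 → match
7 → no match
8 → match
9 → no match
Total matched: 5

5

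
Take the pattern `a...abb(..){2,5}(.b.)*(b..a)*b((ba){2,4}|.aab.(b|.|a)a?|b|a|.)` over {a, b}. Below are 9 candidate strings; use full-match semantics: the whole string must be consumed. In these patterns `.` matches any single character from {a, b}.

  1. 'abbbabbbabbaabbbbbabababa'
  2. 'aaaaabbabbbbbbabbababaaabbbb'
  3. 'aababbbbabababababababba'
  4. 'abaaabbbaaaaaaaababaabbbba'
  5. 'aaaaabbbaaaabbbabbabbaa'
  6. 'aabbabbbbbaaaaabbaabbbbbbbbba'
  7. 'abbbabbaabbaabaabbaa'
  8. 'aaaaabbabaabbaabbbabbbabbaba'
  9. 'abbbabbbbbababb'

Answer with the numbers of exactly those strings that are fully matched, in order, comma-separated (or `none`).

1, 6, 8, 9

1 → match
2 → no match
3 → no match
4 → no match
5 → no match
6 → match
7 → no match
8 → match
9 → match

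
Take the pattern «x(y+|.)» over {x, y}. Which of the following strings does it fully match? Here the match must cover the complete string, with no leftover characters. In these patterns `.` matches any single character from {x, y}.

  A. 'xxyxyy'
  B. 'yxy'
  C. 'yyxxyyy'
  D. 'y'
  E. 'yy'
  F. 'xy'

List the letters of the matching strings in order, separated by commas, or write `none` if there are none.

F

A → no match
B → no match — must start with 'x'
C → no match — must start with 'x'
D → no match — must start with 'x'
E → no match — must start with 'x'
F → match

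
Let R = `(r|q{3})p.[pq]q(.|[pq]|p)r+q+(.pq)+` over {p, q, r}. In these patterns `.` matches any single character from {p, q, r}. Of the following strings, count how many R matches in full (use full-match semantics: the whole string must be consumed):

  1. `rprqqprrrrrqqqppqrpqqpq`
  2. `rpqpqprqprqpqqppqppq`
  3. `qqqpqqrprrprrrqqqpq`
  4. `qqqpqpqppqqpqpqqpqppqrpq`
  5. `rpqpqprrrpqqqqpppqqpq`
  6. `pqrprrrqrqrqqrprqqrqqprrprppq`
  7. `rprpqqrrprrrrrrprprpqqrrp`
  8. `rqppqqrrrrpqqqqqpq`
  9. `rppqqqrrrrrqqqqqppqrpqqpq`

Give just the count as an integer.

1 → match
2 → no match
3 → no match
4 → no match
5 → no match
6 → no match
7 → no match — must end with `pq`
8 → no match
9 → match
Total matched: 2

2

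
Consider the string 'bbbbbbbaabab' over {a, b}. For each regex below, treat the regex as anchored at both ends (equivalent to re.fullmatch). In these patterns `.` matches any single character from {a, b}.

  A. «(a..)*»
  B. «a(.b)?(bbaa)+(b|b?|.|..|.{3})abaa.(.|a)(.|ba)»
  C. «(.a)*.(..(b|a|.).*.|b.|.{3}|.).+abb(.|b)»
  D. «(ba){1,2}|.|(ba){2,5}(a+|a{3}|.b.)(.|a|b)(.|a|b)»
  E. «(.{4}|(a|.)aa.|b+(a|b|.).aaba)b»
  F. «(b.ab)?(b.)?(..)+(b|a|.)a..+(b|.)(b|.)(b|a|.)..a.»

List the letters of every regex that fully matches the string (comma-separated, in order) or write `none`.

E

A → no match
B → no match — must start with 'a'
C → no match
D → no match
E → match
F → no match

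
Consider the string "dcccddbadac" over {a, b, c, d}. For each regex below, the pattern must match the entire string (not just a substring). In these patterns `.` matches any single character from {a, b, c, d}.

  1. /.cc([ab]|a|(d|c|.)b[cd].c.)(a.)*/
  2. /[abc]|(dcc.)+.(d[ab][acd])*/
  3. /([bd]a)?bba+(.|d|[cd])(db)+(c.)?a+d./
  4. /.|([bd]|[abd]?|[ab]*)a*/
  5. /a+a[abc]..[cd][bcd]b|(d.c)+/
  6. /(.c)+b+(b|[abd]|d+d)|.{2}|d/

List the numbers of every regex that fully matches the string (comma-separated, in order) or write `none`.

2

1 → no match
2 → match
3 → no match
4 → no match
5 → no match
6 → no match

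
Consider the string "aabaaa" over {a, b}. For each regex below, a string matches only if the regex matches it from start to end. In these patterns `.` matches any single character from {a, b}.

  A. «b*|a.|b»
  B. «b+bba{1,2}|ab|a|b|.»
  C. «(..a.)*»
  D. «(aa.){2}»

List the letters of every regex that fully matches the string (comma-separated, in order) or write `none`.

D

A → no match
B → no match
C → no match
D → match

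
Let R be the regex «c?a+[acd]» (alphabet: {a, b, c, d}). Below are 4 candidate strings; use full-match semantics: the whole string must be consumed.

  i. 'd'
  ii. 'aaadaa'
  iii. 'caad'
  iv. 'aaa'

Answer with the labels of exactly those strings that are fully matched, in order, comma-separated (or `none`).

iii, iv

i → no match
ii → no match
iii → match
iv → match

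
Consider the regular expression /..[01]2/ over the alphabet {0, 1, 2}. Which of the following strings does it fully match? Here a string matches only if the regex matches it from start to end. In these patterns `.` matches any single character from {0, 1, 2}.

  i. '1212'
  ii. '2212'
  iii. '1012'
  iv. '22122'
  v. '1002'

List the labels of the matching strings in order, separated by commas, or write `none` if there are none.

i, ii, iii, v

i. '1212' → match
ii. '2212' → match
iii. '1012' → match
iv. '22122' → no match
v. '1002' → match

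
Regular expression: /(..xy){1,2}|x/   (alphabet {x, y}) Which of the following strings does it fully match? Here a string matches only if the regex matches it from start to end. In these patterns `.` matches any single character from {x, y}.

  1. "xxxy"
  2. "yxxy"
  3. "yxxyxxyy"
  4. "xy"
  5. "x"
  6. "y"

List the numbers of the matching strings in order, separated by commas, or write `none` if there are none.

1, 2, 5

1 → match
2 → match
3 → no match
4 → no match
5 → match
6 → no match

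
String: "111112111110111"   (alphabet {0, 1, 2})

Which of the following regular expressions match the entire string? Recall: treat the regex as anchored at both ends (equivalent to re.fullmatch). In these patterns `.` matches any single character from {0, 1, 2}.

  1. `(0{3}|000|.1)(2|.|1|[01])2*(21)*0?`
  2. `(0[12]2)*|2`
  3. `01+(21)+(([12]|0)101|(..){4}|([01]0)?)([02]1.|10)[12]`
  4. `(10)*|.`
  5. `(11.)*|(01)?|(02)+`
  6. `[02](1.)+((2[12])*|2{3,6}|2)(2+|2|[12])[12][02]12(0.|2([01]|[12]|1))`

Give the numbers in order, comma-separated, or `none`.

5

1 → no match
2 → no match
3 → no match — must start with "01"
4 → no match
5 → match
6 → no match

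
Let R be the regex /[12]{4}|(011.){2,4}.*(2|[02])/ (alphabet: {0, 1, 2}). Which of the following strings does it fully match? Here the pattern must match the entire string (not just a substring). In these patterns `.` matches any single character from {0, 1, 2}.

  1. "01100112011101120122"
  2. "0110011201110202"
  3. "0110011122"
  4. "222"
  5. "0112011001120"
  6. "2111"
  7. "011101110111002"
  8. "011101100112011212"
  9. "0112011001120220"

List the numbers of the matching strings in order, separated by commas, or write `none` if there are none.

1 → match
2 → match
3 → match
4 → no match
5 → match
6 → match
7 → match
8 → match
9 → match

1, 2, 3, 5, 6, 7, 8, 9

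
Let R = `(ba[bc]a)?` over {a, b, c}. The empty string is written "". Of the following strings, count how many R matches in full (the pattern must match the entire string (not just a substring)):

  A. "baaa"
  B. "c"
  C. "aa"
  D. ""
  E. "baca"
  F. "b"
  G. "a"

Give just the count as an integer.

A. "baaa" → no match
B. "c" → no match
C. "aa" → no match
D. "" → match
E. "baca" → match
F. "b" → no match
G. "a" → no match
Total matched: 2

2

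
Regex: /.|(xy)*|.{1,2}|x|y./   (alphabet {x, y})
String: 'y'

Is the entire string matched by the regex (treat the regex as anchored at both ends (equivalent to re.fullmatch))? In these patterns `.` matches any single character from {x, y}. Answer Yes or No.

Yes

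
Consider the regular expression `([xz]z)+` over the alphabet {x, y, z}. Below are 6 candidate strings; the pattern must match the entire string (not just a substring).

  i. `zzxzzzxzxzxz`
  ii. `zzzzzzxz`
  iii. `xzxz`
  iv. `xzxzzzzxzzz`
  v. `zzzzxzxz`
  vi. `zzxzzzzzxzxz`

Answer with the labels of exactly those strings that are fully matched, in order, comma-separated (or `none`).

i, ii, iii, v, vi

i. `zzxzzzxzxzxz` → match
ii. `zzzzzzxz` → match
iii. `xzxz` → match
iv. `xzxzzzzxzzz` → no match
v. `zzzzxzxz` → match
vi. `zzxzzzzzxzxz` → match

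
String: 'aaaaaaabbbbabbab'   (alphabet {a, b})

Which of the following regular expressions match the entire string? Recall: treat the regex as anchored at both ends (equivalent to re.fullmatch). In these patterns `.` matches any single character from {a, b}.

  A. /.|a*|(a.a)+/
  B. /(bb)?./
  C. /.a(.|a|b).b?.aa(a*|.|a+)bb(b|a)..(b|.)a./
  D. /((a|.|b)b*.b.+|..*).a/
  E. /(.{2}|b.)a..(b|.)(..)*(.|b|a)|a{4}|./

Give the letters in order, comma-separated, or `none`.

A → no match
B → no match
C → match
D → no match — must end with 'a'
E → no match

C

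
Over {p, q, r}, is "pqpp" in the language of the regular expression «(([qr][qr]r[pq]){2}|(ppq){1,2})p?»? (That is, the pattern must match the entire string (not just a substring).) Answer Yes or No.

No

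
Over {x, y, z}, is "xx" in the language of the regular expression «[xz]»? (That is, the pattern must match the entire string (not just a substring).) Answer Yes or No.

No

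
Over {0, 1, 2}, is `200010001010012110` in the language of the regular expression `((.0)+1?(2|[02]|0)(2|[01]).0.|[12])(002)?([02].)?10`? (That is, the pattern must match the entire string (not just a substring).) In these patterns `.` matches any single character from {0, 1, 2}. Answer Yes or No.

Yes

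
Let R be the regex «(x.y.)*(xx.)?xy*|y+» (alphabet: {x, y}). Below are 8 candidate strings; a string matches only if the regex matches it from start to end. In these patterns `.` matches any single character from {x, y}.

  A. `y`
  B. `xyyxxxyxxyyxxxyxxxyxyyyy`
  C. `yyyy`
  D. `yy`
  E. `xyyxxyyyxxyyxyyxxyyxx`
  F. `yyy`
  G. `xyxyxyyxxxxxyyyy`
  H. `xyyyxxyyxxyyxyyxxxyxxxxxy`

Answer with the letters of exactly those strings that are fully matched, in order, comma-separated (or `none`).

A, B, C, D, E, F, H

A → match
B → match
C → match
D → match
E → match
F → match
G → no match
H → match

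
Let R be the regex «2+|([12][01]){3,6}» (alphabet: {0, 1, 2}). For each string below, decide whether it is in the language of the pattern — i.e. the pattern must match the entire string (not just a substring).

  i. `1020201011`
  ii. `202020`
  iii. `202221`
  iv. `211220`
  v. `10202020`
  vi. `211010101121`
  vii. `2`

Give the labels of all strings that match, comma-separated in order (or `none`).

i. `1020201011` → match
ii. `202020` → match
iii. `202221` → no match
iv. `211220` → no match
v. `10202020` → match
vi. `211010101121` → match
vii. `2` → match

i, ii, v, vi, vii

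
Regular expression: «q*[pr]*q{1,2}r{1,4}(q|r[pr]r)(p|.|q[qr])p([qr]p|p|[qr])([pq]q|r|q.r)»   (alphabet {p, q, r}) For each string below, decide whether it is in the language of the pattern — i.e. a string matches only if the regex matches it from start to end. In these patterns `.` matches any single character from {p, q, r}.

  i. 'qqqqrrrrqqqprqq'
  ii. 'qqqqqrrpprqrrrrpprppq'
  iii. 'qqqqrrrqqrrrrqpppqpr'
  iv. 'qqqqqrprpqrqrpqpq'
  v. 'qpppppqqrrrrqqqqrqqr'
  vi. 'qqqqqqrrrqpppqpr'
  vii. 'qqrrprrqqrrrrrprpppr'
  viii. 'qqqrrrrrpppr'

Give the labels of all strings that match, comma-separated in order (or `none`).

i → match
ii → match
iii → match
iv → match
v → no match
vi → match
vii → match
viii → match

i, ii, iii, iv, vi, vii, viii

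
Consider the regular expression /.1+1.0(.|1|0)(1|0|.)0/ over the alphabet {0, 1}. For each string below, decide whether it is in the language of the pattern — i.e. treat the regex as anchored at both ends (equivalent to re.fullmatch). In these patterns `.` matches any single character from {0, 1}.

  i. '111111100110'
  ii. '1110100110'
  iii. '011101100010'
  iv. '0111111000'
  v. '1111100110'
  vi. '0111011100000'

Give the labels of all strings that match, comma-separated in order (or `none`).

i, v

i. '111111100110' → match
ii. '1110100110' → no match
iii. '011101100010' → no match
iv. '0111111000' → no match
v. '1111100110' → match
vi → no match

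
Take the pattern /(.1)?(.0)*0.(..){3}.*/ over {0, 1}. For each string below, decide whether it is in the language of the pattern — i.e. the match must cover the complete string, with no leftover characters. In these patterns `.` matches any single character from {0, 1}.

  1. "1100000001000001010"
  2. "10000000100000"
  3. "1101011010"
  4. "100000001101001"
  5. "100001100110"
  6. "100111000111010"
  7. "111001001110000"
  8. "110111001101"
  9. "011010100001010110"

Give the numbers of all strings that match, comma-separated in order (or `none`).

1, 2, 3, 4, 5, 6, 7, 8, 9

1 → match
2 → match
3. "1101011010" → match
4 → match
5. "100001100110" → match
6 → match
7 → match
8. "110111001101" → match
9 → match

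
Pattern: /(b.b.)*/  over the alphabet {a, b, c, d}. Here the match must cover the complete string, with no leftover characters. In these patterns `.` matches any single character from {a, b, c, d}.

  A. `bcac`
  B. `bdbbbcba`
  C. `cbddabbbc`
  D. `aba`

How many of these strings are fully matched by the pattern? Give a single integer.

A. `bcac` → no match
B. `bdbbbcba` → match
C. `cbddabbbc` → no match
D. `aba` → no match
Total matched: 1

1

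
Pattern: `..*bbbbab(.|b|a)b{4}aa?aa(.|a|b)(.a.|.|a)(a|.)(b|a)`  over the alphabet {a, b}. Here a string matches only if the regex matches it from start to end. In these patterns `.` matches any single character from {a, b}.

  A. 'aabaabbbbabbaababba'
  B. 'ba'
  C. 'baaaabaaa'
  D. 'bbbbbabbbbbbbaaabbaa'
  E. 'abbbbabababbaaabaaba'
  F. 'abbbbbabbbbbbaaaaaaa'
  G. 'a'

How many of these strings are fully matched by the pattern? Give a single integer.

A → no match
B. 'ba' → no match
C. 'baaaabaaa' → no match
D → no match
E → no match
F → match
G. 'a' → no match
Total matched: 1

1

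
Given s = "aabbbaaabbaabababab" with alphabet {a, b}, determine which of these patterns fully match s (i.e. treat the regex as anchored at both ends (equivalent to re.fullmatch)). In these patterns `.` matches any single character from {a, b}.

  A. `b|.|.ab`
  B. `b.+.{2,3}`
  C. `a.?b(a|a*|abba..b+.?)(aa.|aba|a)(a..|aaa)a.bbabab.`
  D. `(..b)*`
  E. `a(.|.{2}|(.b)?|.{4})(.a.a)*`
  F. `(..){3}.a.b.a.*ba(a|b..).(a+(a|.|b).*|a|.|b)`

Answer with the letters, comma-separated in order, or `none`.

F

A → no match
B → no match — must start with "b"
C → no match
D → no match
E → no match
F → match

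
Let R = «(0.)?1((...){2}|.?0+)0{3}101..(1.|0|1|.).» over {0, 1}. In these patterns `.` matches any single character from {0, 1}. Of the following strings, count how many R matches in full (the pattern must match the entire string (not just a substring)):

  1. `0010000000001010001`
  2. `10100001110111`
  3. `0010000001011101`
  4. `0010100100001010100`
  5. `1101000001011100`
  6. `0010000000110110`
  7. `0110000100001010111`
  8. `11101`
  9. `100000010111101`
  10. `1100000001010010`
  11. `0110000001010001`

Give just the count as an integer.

7

1 → match
2 → no match
3 → match
4 → match
5 → no match
6 → no match
7 → match
8 → no match
9 → match
10 → match
11 → match
Total matched: 7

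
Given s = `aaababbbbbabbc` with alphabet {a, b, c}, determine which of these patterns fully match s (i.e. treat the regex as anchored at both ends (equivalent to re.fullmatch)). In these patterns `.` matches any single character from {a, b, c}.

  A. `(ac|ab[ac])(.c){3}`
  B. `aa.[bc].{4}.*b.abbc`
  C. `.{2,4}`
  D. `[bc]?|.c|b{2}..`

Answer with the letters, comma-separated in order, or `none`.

A → no match
B → match
C → no match
D → no match

B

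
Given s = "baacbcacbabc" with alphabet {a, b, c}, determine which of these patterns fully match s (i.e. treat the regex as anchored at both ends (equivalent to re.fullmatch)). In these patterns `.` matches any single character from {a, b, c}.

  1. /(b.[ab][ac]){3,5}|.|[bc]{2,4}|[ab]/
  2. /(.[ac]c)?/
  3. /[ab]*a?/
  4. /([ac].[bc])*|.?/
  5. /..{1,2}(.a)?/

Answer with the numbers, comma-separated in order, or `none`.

1

1 → match
2 → no match
3 → no match
4 → no match
5 → no match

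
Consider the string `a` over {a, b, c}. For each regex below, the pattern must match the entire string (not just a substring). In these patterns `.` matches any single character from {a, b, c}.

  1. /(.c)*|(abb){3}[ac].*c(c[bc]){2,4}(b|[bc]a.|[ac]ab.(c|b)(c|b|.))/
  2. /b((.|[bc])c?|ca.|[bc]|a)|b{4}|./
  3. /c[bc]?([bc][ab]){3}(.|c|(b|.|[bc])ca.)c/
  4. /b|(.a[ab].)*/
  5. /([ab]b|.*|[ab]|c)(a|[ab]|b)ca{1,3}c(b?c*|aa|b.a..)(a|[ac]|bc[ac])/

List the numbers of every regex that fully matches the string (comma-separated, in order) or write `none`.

1 → no match
2 → match
3 → no match — must start with `c`
4 → no match
5 → no match

2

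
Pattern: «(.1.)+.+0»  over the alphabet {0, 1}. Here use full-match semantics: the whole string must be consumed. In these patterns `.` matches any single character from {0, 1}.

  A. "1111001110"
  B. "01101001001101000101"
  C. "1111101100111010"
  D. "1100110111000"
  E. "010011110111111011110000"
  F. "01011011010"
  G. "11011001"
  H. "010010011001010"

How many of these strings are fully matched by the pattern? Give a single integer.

6

A → match
B → no match — must end with "0"
C → match
D → match
E → match
F → match
G → no match — must end with "0"
H → match
Total matched: 6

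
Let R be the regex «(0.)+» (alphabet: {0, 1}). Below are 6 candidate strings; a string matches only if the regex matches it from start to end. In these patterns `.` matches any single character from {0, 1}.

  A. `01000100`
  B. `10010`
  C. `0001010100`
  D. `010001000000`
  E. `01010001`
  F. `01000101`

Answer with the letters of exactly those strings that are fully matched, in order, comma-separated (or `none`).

A → match
B → no match — must start with `0`
C → match
D → match
E → match
F → match

A, C, D, E, F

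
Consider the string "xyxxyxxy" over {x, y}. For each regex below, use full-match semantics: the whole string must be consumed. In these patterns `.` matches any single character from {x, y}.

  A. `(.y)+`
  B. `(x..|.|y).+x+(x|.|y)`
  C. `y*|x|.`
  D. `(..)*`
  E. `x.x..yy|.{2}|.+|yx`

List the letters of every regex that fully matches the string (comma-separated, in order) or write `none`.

B, D, E

A → no match
B → match
C → no match
D → match
E → match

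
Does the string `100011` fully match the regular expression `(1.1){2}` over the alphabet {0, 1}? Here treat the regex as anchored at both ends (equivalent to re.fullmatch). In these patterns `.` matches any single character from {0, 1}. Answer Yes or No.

No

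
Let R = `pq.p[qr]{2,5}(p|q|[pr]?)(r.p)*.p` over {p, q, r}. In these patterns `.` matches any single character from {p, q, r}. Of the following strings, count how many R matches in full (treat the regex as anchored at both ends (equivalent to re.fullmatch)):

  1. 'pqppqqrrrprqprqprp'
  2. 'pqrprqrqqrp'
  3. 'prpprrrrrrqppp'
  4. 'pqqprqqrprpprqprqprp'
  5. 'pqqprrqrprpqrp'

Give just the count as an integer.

1 → match
2 → match
3 → no match — must start with 'pq'
4 → match
5 → no match
Total matched: 3

3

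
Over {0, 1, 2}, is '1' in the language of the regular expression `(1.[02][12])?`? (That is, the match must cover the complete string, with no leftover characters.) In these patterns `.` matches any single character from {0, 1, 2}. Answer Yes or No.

No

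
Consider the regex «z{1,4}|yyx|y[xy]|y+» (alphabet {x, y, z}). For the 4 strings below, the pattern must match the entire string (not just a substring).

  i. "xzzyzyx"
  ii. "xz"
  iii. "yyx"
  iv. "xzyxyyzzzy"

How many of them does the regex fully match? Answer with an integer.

1

i → no match
ii → no match
iii → match
iv → no match
Total matched: 1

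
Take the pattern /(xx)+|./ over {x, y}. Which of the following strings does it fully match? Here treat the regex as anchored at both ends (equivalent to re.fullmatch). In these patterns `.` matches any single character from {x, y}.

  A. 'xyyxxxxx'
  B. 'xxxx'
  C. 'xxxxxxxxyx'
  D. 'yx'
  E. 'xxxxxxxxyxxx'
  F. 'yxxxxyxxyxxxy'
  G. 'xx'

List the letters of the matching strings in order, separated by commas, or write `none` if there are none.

B, G

A → no match
B → match
C → no match
D → no match
E → no match
F → no match
G → match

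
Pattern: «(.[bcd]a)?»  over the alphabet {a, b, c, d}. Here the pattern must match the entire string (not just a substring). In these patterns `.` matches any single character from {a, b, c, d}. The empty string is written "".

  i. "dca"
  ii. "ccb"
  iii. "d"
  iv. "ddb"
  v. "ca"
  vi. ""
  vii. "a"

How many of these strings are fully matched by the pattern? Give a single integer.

i → match
ii → no match
iii → no match
iv → no match
v → no match
vi → match
vii → no match
Total matched: 2

2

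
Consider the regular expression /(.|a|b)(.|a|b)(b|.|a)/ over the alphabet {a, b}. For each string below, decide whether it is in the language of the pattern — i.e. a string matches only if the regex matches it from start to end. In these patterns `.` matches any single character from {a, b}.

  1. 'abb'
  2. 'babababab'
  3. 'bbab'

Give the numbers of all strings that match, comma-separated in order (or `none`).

1 → match
2 → no match
3 → no match

1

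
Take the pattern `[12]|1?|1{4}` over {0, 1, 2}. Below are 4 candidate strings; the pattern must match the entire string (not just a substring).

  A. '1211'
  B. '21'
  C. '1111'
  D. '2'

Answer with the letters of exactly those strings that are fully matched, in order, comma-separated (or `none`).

A. '1211' → no match
B. '21' → no match
C. '1111' → match
D. '2' → match

C, D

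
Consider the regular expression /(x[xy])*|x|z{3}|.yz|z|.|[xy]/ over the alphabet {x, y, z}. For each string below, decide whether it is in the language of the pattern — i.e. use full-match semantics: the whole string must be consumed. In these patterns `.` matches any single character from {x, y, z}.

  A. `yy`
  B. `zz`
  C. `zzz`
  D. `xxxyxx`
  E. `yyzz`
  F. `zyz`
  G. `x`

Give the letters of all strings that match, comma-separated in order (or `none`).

C, D, F, G

A → no match
B → no match
C → match
D → match
E → no match
F → match
G → match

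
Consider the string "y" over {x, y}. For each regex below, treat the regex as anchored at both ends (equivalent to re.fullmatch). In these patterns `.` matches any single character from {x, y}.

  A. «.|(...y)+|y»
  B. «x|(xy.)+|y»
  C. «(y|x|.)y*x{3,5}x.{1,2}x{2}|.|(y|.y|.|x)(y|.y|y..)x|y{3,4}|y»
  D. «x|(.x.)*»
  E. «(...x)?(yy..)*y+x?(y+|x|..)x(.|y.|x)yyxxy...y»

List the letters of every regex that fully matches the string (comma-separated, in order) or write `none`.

A, B, C

A → match
B → match
C → match
D → no match
E → no match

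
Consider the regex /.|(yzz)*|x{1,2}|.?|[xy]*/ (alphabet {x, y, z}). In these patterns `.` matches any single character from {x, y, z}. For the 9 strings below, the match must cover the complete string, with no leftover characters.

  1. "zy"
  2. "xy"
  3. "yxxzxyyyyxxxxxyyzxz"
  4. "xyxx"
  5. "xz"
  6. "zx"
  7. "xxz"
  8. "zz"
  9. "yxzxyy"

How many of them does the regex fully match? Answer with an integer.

2

1 → no match
2 → match
3 → no match
4 → match
5 → no match
6 → no match
7 → no match
8 → no match
9 → no match
Total matched: 2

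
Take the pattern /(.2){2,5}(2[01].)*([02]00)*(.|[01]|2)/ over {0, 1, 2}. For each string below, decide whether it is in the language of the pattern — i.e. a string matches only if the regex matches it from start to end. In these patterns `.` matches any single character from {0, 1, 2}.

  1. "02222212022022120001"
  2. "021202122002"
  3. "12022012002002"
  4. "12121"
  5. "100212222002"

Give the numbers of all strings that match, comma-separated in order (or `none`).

1 → match
2 → match
3 → match
4 → match
5 → no match

1, 2, 3, 4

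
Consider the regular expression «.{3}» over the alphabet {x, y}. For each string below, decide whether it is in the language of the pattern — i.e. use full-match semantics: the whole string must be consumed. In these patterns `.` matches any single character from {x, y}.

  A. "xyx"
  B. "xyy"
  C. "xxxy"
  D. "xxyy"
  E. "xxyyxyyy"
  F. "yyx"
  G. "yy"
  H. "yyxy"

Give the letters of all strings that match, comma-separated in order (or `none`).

A → match
B → match
C → no match
D → no match
E → no match
F → match
G → no match
H → no match

A, B, F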